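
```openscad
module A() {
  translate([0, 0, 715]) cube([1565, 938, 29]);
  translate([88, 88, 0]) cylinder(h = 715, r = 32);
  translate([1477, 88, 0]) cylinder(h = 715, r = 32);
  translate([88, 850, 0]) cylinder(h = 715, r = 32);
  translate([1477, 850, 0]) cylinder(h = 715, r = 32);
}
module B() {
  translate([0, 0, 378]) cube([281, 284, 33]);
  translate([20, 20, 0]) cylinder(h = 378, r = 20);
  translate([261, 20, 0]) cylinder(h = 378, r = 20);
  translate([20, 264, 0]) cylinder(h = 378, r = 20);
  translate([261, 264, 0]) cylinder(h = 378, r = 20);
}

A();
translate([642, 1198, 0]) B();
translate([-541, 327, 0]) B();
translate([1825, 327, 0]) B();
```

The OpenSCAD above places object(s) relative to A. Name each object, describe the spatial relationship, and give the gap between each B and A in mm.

Each stool's nearest face is 260 mm from the table's bounding box.

A is a table. B is a stool. Three stools sit around the table at the +y, −x, +x sides. The gap between each stool and the table is 260 mm.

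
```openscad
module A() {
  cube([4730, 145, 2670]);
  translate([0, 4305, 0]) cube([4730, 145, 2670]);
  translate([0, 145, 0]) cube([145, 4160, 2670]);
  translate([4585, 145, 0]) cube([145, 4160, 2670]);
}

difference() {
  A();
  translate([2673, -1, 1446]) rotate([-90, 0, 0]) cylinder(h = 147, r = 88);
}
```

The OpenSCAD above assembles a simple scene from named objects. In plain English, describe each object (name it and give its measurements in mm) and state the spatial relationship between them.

A is the wall frame of a small rectangular building: four walls, each 2670 mm tall and 145 mm thick, enclosing a footprint 4730 mm (x) by 4450 mm (y) outside-to-outside, with no floor or roof. The front and back walls (the −y and +y sides) span the full width; the two side walls fit between them.

The house frame has a circular hole of radius 88 mm through its front wall, centred at (x = 2673, z = 1446).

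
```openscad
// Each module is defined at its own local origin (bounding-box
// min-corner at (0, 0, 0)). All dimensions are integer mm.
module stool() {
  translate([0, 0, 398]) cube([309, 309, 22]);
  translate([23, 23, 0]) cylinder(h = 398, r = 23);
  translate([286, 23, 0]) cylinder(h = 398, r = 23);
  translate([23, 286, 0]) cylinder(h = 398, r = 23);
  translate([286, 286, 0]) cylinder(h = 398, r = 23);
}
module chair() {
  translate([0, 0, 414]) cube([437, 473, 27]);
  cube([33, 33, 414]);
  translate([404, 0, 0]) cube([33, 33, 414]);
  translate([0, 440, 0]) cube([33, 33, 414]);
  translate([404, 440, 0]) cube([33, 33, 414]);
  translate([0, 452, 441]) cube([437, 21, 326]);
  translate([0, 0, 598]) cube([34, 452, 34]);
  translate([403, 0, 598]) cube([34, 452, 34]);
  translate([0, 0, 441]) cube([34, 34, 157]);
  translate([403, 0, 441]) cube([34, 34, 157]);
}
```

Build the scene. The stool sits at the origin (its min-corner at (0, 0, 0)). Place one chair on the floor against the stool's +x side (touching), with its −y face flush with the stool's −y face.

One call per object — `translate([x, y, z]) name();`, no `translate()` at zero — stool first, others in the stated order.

stool();
translate([309, 0, 0]) chair();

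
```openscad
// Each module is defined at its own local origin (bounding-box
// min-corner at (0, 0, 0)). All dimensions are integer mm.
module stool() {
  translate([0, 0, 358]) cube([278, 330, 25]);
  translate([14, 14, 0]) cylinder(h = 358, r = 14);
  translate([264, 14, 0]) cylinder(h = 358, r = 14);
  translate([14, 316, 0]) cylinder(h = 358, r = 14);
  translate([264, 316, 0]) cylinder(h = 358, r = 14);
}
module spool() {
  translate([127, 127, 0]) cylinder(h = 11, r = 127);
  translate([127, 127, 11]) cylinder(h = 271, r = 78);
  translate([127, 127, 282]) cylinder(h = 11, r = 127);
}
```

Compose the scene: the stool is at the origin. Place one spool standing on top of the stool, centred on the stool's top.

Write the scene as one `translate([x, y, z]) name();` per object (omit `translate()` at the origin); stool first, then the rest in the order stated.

stool();
translate([12, 38, 383]) spool();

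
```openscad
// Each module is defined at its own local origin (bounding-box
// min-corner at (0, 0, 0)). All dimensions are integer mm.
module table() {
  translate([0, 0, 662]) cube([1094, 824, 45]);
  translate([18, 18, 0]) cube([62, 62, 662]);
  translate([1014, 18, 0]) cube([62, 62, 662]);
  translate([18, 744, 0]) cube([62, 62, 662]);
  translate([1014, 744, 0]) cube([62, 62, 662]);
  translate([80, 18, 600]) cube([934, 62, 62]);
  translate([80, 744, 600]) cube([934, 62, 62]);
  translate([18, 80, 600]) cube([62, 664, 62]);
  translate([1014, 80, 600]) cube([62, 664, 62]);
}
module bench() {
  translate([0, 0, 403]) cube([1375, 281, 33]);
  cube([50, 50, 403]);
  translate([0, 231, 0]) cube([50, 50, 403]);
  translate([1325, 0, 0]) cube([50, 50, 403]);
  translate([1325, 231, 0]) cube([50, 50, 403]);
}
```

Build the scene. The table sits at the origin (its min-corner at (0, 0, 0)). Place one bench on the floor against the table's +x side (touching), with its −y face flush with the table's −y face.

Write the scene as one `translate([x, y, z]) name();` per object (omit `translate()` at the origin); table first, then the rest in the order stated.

table();
translate([1094, 0, 0]) bench();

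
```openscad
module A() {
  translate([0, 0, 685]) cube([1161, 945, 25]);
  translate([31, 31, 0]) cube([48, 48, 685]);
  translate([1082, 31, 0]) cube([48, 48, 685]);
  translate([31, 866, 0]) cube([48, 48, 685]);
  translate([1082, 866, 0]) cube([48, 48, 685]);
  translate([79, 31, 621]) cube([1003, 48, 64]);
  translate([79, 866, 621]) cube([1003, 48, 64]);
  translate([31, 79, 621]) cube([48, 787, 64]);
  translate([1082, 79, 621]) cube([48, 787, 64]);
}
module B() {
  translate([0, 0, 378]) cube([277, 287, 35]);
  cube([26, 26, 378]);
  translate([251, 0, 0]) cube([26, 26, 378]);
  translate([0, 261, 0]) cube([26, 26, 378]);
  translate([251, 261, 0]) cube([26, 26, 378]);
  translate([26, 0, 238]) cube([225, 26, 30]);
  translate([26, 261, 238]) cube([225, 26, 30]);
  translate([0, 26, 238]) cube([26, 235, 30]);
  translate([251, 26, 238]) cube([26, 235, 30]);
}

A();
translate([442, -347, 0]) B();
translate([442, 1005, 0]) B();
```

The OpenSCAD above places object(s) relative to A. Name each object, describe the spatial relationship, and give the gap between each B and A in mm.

Each stool's nearest face is 60 mm from the table's bounding box.

A is a table. B is a stool. Two stools sit around the table at the −y, +y sides. The gap between each stool and the table is 60 mm.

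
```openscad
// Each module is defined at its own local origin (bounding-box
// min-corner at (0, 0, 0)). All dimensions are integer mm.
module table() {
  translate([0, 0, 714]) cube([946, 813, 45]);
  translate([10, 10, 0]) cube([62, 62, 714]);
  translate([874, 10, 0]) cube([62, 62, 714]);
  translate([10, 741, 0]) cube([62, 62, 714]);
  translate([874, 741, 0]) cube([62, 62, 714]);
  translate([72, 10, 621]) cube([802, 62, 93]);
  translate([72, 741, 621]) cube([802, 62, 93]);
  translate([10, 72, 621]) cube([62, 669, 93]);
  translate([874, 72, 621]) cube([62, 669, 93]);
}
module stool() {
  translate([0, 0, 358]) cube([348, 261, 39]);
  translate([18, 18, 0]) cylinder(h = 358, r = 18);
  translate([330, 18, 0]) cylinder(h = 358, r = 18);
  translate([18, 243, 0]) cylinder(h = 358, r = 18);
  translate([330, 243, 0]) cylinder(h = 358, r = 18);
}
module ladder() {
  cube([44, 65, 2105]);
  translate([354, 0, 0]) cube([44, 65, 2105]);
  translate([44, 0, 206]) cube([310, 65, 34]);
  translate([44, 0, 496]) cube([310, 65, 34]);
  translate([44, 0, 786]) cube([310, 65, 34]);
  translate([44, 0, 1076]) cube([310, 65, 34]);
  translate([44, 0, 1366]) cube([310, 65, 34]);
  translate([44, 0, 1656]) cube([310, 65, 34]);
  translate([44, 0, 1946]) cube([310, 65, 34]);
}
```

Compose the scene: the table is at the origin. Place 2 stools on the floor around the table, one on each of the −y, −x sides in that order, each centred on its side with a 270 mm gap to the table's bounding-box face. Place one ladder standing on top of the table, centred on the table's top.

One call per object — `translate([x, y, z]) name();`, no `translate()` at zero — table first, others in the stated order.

table();
translate([299, -531, 0]) stool();
translate([-618, 276, 0]) stool();
translate([274, 374, 759]) ladder();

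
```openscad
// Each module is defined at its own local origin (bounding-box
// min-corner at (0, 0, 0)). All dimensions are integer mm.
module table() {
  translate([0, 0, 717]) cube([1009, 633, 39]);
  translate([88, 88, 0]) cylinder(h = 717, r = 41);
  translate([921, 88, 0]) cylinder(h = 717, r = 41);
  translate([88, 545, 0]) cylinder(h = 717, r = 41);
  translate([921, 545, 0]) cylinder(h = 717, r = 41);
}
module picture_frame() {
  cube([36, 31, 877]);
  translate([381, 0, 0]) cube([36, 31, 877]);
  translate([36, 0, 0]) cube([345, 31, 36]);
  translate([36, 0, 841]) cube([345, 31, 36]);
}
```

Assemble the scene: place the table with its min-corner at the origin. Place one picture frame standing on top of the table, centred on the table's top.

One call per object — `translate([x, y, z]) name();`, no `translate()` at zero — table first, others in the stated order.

table();
translate([296, 301, 756]) picture_frame();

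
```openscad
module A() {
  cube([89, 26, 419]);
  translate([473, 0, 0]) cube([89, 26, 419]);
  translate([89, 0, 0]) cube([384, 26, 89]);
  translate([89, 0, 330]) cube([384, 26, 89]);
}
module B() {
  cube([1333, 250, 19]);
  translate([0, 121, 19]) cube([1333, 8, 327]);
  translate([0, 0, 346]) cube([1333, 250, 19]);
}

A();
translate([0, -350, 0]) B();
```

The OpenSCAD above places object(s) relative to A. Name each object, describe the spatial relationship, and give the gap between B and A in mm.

A is a picture frame. B is an I-beam. The I-beam is on the floor beside the picture frame on its −y side. The gap between the I-beam and the picture frame is 100 mm.

The I-beam's nearest face is 100 mm from the picture frame's −y face.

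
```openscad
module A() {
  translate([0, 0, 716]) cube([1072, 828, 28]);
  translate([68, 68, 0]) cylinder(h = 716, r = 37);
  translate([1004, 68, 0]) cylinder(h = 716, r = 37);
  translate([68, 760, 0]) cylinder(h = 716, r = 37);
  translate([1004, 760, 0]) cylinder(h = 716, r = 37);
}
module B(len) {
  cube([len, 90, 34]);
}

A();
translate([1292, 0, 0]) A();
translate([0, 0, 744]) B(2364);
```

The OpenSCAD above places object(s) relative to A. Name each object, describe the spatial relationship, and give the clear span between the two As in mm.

A is a table. B is a beam. A beam spans the tops of two tables. The clear span between the two tables is 220 mm.

Second table starts at x = 1292; first ends at x = 1072; clear span = 1292 − 1072 = 220 mm.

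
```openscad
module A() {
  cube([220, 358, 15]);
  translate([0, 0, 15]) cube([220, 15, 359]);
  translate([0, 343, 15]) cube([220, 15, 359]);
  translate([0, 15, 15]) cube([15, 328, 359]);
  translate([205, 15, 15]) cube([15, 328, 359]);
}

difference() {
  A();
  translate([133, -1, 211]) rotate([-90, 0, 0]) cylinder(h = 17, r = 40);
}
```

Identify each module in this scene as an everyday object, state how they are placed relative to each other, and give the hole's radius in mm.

The subtracted cylinder has r = 40 mm.

A is an open box. The open box has a circular hole through its front wall. The hole's radius is 40 mm.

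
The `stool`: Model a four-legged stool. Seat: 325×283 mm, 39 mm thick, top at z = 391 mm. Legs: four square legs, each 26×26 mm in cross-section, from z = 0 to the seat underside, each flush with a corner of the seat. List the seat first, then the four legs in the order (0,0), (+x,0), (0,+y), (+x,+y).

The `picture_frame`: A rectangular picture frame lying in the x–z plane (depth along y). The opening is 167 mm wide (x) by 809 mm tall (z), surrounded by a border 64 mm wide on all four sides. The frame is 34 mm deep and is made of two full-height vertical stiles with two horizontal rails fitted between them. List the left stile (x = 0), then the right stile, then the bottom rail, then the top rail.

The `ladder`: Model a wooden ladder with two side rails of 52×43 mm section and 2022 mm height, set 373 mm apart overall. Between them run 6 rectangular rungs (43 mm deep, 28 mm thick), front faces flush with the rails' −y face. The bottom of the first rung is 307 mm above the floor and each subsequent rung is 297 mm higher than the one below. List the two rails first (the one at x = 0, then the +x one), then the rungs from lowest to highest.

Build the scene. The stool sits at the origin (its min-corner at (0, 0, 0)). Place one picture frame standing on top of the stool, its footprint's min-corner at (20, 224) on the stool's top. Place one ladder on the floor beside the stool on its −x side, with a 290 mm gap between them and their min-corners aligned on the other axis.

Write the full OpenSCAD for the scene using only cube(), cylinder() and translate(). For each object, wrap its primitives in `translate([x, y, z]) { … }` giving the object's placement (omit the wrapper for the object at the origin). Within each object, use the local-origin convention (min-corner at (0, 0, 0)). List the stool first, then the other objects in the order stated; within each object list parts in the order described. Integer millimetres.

translate([0, 0, 352]) cube([325, 283, 39]);
cube([26, 26, 352]);
translate([299, 0, 0]) cube([26, 26, 352]);
translate([0, 257, 0]) cube([26, 26, 352]);
translate([299, 257, 0]) cube([26, 26, 352]);
translate([20, 224, 391]) {
  cube([64, 34, 937]);
  translate([231, 0, 0]) cube([64, 34, 937]);
  translate([64, 0, 0]) cube([167, 34, 64]);
  translate([64, 0, 873]) cube([167, 34, 64]);
}
translate([-663, 0, 0]) {
  cube([52, 43, 2022]);
  translate([321, 0, 0]) cube([52, 43, 2022]);
  translate([52, 0, 307]) cube([269, 43, 28]);
  translate([52, 0, 604]) cube([269, 43, 28]);
  translate([52, 0, 901]) cube([269, 43, 28]);
  translate([52, 0, 1198]) cube([269, 43, 28]);
  translate([52, 0, 1495]) cube([269, 43, 28]);
  translate([52, 0, 1792]) cube([269, 43, 28]);
}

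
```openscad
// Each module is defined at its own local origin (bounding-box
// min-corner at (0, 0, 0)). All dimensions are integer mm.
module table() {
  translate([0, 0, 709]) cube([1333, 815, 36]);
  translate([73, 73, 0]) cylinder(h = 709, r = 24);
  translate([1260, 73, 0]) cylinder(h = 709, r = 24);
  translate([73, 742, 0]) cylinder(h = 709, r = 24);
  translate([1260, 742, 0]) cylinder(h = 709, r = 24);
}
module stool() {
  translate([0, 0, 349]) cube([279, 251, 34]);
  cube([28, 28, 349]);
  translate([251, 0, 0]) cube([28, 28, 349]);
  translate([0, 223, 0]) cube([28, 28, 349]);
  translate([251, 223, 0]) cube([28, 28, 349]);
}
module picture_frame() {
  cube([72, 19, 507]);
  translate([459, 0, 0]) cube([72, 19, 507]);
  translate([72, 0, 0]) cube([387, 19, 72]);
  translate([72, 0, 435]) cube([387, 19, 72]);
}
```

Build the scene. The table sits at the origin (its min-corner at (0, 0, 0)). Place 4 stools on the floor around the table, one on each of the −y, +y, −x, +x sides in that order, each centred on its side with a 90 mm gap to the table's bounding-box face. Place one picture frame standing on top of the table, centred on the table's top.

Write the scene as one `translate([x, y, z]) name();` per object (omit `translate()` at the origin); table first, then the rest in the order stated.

table();
translate([527, -341, 0]) stool();
translate([527, 905, 0]) stool();
translate([-369, 282, 0]) stool();
translate([1423, 282, 0]) stool();
translate([401, 398, 745]) picture_frame();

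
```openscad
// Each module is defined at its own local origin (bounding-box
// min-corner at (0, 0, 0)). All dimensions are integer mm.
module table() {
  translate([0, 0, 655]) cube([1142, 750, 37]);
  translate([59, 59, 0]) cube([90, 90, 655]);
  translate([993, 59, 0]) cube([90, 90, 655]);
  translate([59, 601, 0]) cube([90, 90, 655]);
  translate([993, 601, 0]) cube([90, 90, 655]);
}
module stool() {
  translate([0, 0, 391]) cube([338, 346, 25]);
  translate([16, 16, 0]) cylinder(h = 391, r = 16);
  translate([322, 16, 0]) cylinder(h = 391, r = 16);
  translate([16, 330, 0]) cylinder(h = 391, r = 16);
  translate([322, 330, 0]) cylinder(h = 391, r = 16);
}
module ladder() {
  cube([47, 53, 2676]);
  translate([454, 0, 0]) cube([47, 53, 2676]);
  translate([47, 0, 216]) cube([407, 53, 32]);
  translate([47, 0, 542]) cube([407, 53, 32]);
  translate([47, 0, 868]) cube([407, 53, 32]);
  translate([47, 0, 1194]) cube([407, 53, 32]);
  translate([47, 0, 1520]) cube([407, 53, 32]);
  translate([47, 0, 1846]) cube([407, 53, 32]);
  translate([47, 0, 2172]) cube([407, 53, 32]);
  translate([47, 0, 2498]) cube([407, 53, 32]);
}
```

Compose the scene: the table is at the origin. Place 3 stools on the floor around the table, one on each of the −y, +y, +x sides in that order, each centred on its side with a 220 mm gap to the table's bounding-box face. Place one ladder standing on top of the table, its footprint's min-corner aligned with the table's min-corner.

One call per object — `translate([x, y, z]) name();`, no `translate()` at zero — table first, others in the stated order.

table();
translate([402, -566, 0]) stool();
translate([402, 970, 0]) stool();
translate([1362, 202, 0]) stool();
translate([0, 0, 692]) ladder();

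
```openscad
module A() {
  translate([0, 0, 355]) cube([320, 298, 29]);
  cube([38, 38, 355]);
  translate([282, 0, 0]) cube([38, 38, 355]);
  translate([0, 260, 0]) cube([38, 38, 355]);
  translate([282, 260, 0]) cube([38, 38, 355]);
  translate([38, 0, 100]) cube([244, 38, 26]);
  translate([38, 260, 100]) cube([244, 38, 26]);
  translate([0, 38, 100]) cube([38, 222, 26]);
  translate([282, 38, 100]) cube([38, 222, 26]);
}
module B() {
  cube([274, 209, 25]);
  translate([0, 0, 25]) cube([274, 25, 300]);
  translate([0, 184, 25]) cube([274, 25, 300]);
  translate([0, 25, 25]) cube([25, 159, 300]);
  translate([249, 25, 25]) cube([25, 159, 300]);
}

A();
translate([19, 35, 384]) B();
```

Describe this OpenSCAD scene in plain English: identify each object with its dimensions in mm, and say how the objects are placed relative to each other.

A is a four-legged stool. The seat is a 320×298×29 mm slab whose top surface is at z = 384 mm; four square legs, each 38×38 mm in cross-section, run from the floor (z = 0) to the underside of the seat, each flush with a corner of the seat. Four stretchers, 38 mm wide and 26 mm tall, connect adjacent legs with their undersides at z = 100 mm, each running between the inner faces of the legs it joins and aligned with the legs' outer faces on the other axis.

B is an open-topped rectangular box: outside dimensions 274×209×325 mm, with a uniform wall and base thickness of 25 mm. The base is a full 274×209 slab on the floor; four walls sit on top of the base. The front and back walls (the −y and +y sides) span the full width; the two side walls fit between them.

The open box is on top of the stool.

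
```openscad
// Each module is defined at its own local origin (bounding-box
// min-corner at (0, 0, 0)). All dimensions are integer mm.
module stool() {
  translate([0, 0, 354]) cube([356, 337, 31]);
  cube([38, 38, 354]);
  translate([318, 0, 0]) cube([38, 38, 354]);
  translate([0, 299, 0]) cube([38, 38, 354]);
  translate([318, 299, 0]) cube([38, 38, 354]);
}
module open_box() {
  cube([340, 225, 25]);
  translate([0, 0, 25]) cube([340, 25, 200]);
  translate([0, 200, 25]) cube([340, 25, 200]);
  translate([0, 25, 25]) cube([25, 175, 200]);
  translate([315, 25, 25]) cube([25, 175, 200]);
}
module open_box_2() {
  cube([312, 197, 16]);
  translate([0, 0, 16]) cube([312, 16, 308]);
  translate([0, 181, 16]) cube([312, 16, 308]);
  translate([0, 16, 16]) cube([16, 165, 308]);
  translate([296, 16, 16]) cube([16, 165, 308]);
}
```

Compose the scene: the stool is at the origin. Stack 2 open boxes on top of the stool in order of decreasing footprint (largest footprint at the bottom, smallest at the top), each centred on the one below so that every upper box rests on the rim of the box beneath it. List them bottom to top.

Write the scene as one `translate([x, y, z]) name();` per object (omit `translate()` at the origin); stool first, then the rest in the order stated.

stool();
translate([8, 56, 385]) open_box();
translate([22, 70, 610]) open_box_2();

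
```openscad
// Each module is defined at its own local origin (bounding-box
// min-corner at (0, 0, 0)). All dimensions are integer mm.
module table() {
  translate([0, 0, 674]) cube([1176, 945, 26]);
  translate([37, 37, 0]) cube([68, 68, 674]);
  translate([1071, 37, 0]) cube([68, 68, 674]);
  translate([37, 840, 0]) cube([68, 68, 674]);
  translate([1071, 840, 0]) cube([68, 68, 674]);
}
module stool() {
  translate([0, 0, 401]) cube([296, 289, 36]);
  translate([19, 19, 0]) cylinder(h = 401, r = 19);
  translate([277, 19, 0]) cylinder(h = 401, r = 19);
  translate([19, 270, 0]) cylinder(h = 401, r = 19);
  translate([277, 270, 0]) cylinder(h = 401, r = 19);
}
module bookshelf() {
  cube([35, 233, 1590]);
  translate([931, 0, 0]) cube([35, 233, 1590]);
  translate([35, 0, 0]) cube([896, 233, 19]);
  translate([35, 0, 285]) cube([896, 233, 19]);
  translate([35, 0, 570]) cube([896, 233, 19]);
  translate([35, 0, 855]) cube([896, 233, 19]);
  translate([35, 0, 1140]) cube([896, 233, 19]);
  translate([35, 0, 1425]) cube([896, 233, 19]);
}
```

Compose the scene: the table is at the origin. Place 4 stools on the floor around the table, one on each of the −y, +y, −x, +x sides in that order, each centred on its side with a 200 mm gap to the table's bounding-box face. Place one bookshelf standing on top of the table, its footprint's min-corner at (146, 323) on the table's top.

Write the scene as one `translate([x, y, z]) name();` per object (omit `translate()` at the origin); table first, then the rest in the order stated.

table();
translate([440, -489, 0]) stool();
translate([440, 1145, 0]) stool();
translate([-496, 328, 0]) stool();
translate([1376, 328, 0]) stool();
translate([146, 323, 700]) bookshelf();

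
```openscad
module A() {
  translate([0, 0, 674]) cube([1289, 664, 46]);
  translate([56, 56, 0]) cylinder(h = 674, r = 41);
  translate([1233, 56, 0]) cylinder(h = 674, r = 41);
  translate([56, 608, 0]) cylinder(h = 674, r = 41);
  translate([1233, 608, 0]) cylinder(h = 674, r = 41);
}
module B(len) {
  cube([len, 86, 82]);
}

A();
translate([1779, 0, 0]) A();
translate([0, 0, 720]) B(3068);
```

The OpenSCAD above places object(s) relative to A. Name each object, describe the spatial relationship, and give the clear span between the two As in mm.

A is a table. B is a beam. A beam spans the tops of two tables. The clear span between the two tables is 490 mm.

Second table starts at x = 1779; first ends at x = 1289; clear span = 1779 − 1289 = 490 mm.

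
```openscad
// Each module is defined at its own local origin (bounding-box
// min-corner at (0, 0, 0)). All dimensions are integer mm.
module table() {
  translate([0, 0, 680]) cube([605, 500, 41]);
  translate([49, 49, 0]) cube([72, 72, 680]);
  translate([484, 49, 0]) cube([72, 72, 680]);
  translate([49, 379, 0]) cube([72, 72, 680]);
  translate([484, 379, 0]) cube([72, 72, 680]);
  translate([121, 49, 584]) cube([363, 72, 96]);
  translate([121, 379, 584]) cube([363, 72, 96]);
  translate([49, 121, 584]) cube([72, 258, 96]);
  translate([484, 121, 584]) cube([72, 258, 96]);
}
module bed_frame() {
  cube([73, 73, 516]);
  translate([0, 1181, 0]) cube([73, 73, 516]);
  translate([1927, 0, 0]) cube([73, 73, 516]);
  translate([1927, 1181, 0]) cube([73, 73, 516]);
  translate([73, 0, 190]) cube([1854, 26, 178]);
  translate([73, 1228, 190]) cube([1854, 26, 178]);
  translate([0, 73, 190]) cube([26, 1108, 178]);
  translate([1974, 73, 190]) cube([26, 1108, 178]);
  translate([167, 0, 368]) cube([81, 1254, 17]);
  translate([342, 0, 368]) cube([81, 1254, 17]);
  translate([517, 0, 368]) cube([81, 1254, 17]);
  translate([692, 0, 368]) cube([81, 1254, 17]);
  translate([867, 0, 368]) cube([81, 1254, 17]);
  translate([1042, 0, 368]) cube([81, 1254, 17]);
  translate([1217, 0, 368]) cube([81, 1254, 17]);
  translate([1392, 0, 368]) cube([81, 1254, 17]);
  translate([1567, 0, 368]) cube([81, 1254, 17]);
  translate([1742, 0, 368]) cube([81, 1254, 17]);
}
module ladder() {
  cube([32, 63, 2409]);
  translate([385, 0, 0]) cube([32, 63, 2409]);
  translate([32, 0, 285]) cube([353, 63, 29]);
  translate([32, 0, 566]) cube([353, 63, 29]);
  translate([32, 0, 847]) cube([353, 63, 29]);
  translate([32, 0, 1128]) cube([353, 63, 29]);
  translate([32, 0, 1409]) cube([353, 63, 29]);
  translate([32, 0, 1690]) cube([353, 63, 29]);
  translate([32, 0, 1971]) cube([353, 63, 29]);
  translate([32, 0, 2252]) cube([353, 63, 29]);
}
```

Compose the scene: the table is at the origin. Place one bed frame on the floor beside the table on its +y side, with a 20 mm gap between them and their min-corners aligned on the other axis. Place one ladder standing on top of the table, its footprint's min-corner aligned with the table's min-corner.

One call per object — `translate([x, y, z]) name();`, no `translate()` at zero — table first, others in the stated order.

table();
translate([0, 520, 0]) bed_frame();
translate([0, 0, 721]) ladder();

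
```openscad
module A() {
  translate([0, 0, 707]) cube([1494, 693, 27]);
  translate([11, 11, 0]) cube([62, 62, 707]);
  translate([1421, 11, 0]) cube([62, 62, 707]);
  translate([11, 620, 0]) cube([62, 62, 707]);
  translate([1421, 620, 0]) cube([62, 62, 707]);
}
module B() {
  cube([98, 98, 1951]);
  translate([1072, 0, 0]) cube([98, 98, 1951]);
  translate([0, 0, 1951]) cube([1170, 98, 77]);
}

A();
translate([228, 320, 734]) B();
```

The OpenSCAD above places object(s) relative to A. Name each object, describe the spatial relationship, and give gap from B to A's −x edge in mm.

The door frame's min-x is at 228; the table's min-x is 0; gap = 228 mm.

A is a table. B is a door frame. The door frame is on top of the table. The gap from the door frame to the table's −x edge is 228 mm.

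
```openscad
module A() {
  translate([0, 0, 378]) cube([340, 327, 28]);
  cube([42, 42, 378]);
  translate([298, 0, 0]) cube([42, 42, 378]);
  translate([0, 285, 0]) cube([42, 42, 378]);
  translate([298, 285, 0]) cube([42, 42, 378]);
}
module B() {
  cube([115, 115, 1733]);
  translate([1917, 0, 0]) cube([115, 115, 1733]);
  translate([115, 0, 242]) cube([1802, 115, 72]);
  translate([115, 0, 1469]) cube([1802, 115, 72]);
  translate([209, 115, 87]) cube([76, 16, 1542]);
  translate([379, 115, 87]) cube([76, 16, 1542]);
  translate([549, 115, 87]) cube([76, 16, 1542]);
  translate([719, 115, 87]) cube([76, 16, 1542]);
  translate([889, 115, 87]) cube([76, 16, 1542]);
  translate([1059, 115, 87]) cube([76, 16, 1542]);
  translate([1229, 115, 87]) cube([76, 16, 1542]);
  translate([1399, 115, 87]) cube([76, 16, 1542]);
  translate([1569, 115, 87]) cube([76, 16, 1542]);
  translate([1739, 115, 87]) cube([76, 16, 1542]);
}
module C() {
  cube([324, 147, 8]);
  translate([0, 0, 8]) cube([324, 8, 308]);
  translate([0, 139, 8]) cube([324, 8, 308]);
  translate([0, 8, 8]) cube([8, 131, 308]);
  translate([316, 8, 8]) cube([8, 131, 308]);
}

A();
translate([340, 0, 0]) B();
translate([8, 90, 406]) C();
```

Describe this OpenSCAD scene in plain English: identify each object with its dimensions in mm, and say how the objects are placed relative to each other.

A is a simple wooden stool: a rectangular seat 340 mm (x) by 327 mm (y), 28 mm thick, top face at z = 406 mm, on four square legs, each 42×42 mm in cross-section. The legs rest on z = 0, each flush with a corner of the seat.

B is a fence section. Two 115×115 mm posts, 1733 mm tall, stand on the floor with a clear span of 1802 mm between their inner faces. Two horizontal rails of 115×72 mm section span the gap between the posts with their undersides at z = 242 mm and z = 1469 mm, flush with the posts' −y face. 10 pickets, each 76 mm wide, 16 mm thick and 1542 mm tall, are fixed to the +y face of the rails with their bottoms at z = 87 mm, evenly spaced across the span with equal gaps (rounded down to the nearest mm) at the −x end and between each pair — any rounding remainder accumulates at the +x end.

C is an open-topped rectangular box: outside dimensions 324×147×316 mm, with a uniform wall and base thickness of 8 mm. The base is a full 324×147 slab on the floor; four walls sit on top of the base. The front and back walls (the −y and +y sides) span the full width; the two side walls fit between them.

The fence section is against the stool's +x side, with their −y faces flush. The open box is on top of the stool, centred.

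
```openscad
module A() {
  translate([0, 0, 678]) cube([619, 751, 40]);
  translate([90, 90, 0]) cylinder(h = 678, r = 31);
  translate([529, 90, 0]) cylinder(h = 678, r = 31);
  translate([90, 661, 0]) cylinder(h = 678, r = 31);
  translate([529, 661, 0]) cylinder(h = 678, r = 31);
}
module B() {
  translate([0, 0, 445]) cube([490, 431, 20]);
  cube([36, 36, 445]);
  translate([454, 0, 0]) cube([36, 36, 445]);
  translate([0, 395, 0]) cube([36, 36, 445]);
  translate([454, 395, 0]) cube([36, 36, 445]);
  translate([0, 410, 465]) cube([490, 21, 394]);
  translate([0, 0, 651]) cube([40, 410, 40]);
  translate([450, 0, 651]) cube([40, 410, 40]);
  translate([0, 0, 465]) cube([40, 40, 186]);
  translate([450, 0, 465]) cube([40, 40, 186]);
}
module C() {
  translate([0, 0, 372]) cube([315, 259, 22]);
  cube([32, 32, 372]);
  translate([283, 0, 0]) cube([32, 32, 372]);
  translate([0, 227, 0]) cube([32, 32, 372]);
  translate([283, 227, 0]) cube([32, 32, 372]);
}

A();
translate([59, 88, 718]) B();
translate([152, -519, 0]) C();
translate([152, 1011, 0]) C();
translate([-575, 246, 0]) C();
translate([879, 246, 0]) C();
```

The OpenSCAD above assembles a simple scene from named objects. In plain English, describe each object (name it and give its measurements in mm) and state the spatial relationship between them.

A is a table: top 619 mm (x) × 751 mm (y), 40 mm thick, upper face at z = 718 mm, on four round legs of 62 mm diameter, each leg's bounding box inset 59 mm from the nearest pair of top edges, running from z = 0 to the bottom of the top.

B is a chair. The seat is a 490×431×20 mm slab with its top at z = 465 mm, on four 36×36 mm corner legs (flush with the seat edges, standing on z = 0). A flat backrest 21 mm thick, 394 mm tall, spans the full seat width and rises from the seat top along its +y edge, rear face flush with the rear of the seat. Two armrests of 40×40 mm section run along each side from the seat's front edge to the front of the backrest, top faces 226 mm above the seat top and outer faces flush with the seat's x-edges; a 40×40 mm post under the front of each armrest stands on the seat at the front corner.

C is a four-legged stool. The seat is a 315×259×22 mm slab whose top surface is at z = 394 mm; four square legs, each 32×32 mm in cross-section, run from the floor (z = 0) to the underside of the seat, each flush with a corner of the seat.

The chair is on top of the table. Four stools sit around the table at the −y, +y, −x, +x sides.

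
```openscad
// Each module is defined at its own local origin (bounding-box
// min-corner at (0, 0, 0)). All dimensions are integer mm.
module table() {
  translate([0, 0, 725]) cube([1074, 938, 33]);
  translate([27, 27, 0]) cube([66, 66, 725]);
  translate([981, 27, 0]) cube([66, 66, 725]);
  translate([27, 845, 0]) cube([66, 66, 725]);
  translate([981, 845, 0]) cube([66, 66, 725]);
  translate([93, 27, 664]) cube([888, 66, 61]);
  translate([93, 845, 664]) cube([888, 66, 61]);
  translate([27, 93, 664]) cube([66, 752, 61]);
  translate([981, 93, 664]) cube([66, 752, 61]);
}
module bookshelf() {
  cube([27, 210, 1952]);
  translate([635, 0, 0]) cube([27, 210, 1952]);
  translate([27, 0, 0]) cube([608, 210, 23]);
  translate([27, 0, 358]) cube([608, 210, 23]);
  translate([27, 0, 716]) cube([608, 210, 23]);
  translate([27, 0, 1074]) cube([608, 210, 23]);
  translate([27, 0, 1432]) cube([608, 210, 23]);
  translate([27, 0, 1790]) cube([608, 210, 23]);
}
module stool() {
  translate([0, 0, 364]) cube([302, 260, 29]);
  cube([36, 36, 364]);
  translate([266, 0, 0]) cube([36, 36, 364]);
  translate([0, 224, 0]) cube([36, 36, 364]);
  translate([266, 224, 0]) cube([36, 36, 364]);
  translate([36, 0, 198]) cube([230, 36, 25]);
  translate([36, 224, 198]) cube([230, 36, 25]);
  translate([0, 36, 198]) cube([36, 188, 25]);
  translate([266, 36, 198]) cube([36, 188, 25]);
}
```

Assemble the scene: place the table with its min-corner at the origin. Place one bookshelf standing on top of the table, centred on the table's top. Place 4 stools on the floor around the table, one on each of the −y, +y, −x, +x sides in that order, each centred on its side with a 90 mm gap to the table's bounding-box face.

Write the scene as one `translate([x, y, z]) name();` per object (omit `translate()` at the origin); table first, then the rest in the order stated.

table();
translate([206, 364, 758]) bookshelf();
translate([386, -350, 0]) stool();
translate([386, 1028, 0]) stool();
translate([-392, 339, 0]) stool();
translate([1164, 339, 0]) stool();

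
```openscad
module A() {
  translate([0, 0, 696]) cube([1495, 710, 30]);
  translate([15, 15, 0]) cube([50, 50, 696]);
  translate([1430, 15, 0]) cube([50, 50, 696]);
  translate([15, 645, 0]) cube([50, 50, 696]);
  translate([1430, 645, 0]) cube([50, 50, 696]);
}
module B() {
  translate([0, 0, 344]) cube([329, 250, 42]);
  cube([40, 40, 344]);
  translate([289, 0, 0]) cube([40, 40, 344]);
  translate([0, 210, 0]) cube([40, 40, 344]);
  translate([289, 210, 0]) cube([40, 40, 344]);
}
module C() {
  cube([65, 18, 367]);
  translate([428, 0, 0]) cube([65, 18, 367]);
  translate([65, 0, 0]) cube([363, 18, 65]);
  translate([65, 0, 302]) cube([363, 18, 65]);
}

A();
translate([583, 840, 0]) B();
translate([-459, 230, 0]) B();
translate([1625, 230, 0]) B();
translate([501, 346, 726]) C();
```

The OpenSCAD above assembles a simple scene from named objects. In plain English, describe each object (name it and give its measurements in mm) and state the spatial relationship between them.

A is a table: top 1495 mm (x) × 710 mm (y), 30 mm thick, upper face at z = 726 mm, on four 50×50 mm square legs, each inset 15 mm from the nearest pair of top edges, running from z = 0 to the bottom of the top.

B is a four-legged stool. The seat is a 329×250×42 mm slab whose top surface is at z = 386 mm; four square legs, each 40×40 mm in cross-section, run from the floor (z = 0) to the underside of the seat, each flush with a corner of the seat.

C is a rectangular picture frame lying in the x–z plane (depth along y). The opening is 363 mm wide (x) by 237 mm tall (z), surrounded by a border 65 mm wide on all four sides. The frame is 18 mm deep and is made of two full-height vertical stiles with two horizontal rails fitted between them.

Three stools sit around the table at the +y, −x, +x sides. The picture frame is on top of the table, centred.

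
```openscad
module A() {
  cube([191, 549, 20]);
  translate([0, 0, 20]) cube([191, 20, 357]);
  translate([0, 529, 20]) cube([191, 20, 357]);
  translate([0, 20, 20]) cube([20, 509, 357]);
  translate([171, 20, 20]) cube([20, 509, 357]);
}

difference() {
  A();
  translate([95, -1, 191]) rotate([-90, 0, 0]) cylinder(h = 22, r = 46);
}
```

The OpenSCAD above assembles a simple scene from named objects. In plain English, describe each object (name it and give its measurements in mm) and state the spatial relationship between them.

A is an open storage box with external size 191×549×377 mm and wall thickness 20 mm (the base is also 20 mm thick). The base covers the whole footprint; the four walls stand on the base, with the y-facing walls full-width and the x-facing walls fitting between their inner faces.

The open box has a circular hole of radius 46 mm through its front wall, centred at (x = 95, z = 191).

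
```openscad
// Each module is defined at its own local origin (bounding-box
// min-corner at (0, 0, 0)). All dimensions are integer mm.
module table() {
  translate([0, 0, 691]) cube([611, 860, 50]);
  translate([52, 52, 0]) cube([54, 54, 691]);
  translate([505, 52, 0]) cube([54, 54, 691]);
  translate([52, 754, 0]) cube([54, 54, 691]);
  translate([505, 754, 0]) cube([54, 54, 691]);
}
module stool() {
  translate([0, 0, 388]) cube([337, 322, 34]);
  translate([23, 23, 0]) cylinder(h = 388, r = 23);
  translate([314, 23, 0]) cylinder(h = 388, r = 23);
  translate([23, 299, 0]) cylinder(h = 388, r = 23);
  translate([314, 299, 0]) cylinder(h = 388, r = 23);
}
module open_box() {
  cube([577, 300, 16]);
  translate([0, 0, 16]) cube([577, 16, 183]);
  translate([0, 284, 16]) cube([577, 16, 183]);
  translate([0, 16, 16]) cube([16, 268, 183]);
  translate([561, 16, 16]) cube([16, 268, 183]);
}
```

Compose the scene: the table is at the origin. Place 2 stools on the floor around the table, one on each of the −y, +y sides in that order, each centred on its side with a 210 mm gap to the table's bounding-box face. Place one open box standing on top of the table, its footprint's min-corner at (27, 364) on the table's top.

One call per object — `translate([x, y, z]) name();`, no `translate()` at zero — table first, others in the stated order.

table();
translate([137, -532, 0]) stool();
translate([137, 1070, 0]) stool();
translate([27, 364, 741]) open_box();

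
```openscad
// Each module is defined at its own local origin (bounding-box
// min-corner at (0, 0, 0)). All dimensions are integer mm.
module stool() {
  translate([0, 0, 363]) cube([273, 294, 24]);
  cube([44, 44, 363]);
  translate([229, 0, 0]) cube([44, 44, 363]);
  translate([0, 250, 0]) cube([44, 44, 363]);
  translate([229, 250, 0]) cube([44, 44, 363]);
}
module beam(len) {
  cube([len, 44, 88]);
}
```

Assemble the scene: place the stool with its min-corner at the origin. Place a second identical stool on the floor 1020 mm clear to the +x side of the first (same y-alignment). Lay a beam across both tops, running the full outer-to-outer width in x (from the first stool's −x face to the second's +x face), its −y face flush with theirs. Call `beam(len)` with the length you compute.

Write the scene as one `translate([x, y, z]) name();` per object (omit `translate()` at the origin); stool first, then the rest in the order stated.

stool();
translate([1293, 0, 0]) stool();
translate([0, 0, 387]) beam(1566);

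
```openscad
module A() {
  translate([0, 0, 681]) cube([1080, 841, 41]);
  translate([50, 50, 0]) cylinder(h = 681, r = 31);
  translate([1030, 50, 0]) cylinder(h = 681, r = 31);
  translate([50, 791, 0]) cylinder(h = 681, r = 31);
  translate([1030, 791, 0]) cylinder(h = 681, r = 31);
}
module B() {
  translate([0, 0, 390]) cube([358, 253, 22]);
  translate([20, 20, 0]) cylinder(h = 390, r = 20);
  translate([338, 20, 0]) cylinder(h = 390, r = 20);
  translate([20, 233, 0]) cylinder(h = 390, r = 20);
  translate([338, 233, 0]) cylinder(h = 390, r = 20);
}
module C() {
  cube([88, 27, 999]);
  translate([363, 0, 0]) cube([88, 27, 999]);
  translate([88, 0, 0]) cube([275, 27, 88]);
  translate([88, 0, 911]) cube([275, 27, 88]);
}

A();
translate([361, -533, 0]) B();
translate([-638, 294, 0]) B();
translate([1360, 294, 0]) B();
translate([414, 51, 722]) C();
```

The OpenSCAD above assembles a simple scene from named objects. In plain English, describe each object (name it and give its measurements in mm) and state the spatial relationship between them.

A is a table: top 1080 mm (x) × 841 mm (y), 41 mm thick, upper face at z = 722 mm, on four round legs of 62 mm diameter, each leg's bounding box inset 19 mm from the nearest pair of top edges, running from z = 0 to the bottom of the top.

B is a four-legged stool. The seat is 358×253 mm, 22 mm thick, top at z = 412 mm. It stands on four round legs, each 40 mm in diameter, from z = 0 to the seat underside, each leg's axis is inset half a diameter from the nearest pair of seat edges (so the leg's bounding box is flush with the corner).

C is a rectangular picture frame lying in the x–z plane (depth along y). The opening is 275 mm wide (x) by 823 mm tall (z), surrounded by a border 88 mm wide on all four sides. The frame is 27 mm deep and is made of two full-height vertical stiles with two horizontal rails fitted between them.

Three stools sit around the table at the −y, −x, +x sides. The picture frame is on top of the table.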